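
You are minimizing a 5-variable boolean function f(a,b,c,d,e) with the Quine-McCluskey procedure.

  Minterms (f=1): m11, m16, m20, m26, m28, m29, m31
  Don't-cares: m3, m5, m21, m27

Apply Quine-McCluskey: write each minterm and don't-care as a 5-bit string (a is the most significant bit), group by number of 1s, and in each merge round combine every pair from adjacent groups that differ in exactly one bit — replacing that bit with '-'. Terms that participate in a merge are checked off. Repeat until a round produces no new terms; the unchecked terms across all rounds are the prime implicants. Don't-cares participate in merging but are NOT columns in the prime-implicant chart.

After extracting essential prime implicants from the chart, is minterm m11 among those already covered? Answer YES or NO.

NO

size-2^0 implicants → 00011(✓)  00101(✓)  01011(✓)  10000(✓)  10100(✓)  10101(✓)  11010(✓)  11011(✓)  11100(✓)  11101(✓)  11111(✓)
size-2^1 implicants → -0101  -1011  0-011  1-100(✓)  1-101(✓)  10-00  1010-(✓)  11-11  1101-  111-1  1110-(✓)
size-2^2 implicants → 1-10-
Unchecked terms (primes): -0101, -1011, 0-011, 1-10-, 10-00, 11-11, 1101-, 111-1
Minterm coverage:
  m11 ⊆ -1011,0-011
  m16 ⊆ 10-00 [E]
  m20 ⊆ 1-10-,10-00
  m26 ⊆ 1101- [E]
  m28 ⊆ 1-10- [E]
  m29 ⊆ 1-10-,111-1
  m31 ⊆ 11-11,111-1
E = {1-10-, 10-00, 1101-}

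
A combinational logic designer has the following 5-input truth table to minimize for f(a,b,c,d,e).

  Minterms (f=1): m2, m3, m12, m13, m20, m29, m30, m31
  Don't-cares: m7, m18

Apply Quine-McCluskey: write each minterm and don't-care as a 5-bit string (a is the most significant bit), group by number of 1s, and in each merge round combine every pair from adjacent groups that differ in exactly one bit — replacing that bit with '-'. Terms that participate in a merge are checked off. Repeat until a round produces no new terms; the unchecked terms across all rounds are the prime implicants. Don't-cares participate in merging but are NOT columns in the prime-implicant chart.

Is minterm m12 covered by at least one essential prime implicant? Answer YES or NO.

size-2^0 implicants → 00010(✓)  00011(✓)  00111(✓)  01100(✓)  01101(✓)  10010(✓)  10100  11101(✓)  11110(✓)  11111(✓)
size-2^1 implicants → -0010  -1101  00-11  0001-  0110-  111-1  1111-
Unchecked terms (primes): -0010, -1101, 00-11, 0001-, 0110-, 10100, 111-1, 1111-
Minterm coverage:
  m2 ⊆ -0010,0001-
  m3 ⊆ 00-11,0001-
  m12 ⊆ 0110- [E]
  m13 ⊆ -1101,0110-
  m20 ⊆ 10100 [E]
  m29 ⊆ -1101,111-1
  m30 ⊆ 1111- [E]
  m31 ⊆ 111-1,1111-
E = {0110-, 10100, 1111-}

YES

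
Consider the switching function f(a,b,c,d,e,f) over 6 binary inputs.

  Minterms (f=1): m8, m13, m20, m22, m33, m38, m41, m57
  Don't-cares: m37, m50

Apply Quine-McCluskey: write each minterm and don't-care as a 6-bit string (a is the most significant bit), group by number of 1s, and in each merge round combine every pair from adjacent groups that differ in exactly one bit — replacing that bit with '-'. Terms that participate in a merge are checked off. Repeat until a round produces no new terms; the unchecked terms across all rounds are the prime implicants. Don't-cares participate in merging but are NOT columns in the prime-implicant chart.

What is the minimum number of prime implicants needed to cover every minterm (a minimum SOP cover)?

Round 0: 001000 001101 010100✓ 010110✓ 100001✓ 100101✓ 100110 101001✓ 110010 111001✓
Round 1: 0101-0 1-1001 10-001 100-01
PIs = {001000, 001101, 0101-0, 1-1001, 10-001, 100-01, 100110, 110010}
Coverage chart:
  m8: 001000 ←essential
  m13: 001101 ←essential
  m20: 0101-0 ←essential
  m22: 0101-0 ←essential
  m33: 10-001,100-01
  m38: 100110 ←essential
  m41: 1-1001,10-001
  m57: 1-1001 ←essential
Essential: 001000, 001101, 0101-0, 1-1001, 100110
Petrick residual → 10-001
Min cover (6 terms): a'b'cd'e'f' + a'b'cde'f + a'bc'df' + acd'e'f + ab'd'e'f + ab'c'def'

6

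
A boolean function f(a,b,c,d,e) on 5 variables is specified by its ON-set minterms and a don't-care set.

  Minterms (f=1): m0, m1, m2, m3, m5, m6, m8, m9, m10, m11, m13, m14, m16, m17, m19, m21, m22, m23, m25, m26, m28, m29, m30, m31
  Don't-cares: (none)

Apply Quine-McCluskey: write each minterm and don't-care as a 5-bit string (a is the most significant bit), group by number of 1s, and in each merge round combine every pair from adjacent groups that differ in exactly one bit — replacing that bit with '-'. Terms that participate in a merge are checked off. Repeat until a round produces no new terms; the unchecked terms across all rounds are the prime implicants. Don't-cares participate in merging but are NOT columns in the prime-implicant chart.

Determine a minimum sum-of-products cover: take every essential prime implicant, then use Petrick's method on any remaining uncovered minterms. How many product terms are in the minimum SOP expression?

7

[col 0] 00000*, 00001*, 00010*, 00011*, 00101*, 00110*, 01000*, 01001*, 01010*, 01011*, 01101*, 01110*, 10000*, 10001*, 10011*, 10101*, 10110*, 10111*, 11001*, 11010*, 11100*, 11101*, 11110*, 11111*
[col 1] -0000*, -0001*, -0011*, -0101*, -0110*, -1001*, -1010*, -1101*, -1110*, 0-000*, 0-001*, 0-010*, 0-011*, 0-101*, 0-110*, 00-01*, 00-10*, 000-0*, 000-1*, 0000-*, 0001-*, 01-01*, 01-10*, 010-0*, 010-1*, 0100-*, 0101-*, 1-001*, 1-101*, 1-110*, 1-111*, 10-01*, 10-11*, 100-1*, 1000-*, 101-1*, 1011-*, 11-01*, 11-10*, 111-0*, 111-1*, 1110-*, 1111-*
[col 2] --001*, --101*, --110, -0-01*, -00-1, -000-, -1-01*, -1-10, 0--01*, 0--10, 0-0-0*, 0-0-1*, 0-00-*, 0-01-*, 000--*, 010--*, 1--01*, 1-1-1, 1-11-, 10--1, 111--
[col 3] ---01, 0-0--
Prime implicants: ---01, --110, -00-1, -000-, -1-10, 0--10, 0-0--, 1-1-1, 1-11-, 10--1, 111--
PI chart (minterm → PIs covering it):
  0 | -000-,0-0--
  1 | ---01,-00-1,-000-,0-0--
  2 | 0--10,0-0--
  3 | -00-1,0-0--
  5 | ---01  (sole → essential)
  6 | --110,0--10
  8 | 0-0--  (sole → essential)
  9 | ---01,0-0--
  10 | -1-10,0--10,0-0--
  11 | 0-0--  (sole → essential)
  13 | ---01  (sole → essential)
  14 | --110,-1-10,0--10
  16 | -000-  (sole → essential)
  17 | ---01,-00-1,-000-,10--1
  19 | -00-1,10--1
  21 | ---01,1-1-1,10--1
  22 | --110,1-11-
  23 | 1-1-1,1-11-,10--1
  25 | ---01  (sole → essential)
  26 | -1-10  (sole → essential)
  28 | 111--  (sole → essential)
  29 | ---01,1-1-1,111--
  30 | --110,-1-10,1-11-,111--
  31 | 1-1-1,1-11-,111--
Essential prime implicants: ---01, -000-, -1-10, 0-0--, 111--
Petrick residual → --110, 10--1
Minimum SOP uses 7 PIs: d'e + cde' + b'c'd' + bde' + a'c' + ab'e + abc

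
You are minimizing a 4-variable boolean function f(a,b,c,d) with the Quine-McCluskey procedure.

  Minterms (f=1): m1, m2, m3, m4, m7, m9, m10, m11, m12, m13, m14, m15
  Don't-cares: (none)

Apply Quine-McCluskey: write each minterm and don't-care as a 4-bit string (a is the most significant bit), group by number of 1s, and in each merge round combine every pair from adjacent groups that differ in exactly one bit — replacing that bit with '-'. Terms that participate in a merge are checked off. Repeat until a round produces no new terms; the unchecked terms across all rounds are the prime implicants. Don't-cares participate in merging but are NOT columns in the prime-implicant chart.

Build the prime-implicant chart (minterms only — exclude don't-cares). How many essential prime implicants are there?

4

size-2^0 implicants → 0001(✓)  0010(✓)  0011(✓)  0100(✓)  0111(✓)  1001(✓)  1010(✓)  1011(✓)  1100(✓)  1101(✓)  1110(✓)  1111(✓)
size-2^1 implicants → -001(✓)  -010(✓)  -011(✓)  -100  -111(✓)  0-11(✓)  00-1(✓)  001-(✓)  1-01(✓)  1-10(✓)  1-11(✓)  10-1(✓)  101-(✓)  11-0(✓)  11-1(✓)  110-(✓)  111-(✓)
size-2^2 implicants → --11  -0-1  -01-  1--1  1-1-  11--
Unchecked terms (primes): --11, -0-1, -01-, -100, 1--1, 1-1-, 11--
Minterm coverage:
  m1 ⊆ -0-1 [E]
  m2 ⊆ -01- [E]
  m3 ⊆ --11,-0-1,-01-
  m4 ⊆ -100 [E]
  m7 ⊆ --11 [E]
  m9 ⊆ -0-1,1--1
  m10 ⊆ -01-,1-1-
  m11 ⊆ --11,-0-1,-01-,1--1,1-1-
  m12 ⊆ -100,11--
  m13 ⊆ 1--1,11--
  m14 ⊆ 1-1-,11--
  m15 ⊆ --11,1--1,1-1-,11--
E = {--11, -0-1, -01-, -100}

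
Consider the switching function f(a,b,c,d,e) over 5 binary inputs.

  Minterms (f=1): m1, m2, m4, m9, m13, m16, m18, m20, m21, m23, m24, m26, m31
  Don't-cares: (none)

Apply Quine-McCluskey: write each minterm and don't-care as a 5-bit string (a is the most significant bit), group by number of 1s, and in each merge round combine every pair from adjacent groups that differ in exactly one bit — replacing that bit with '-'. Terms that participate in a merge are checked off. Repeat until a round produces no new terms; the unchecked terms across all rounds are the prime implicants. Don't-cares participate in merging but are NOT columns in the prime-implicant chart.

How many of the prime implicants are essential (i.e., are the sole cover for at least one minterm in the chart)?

6

size-2^0 implicants → 00001(✓)  00010(✓)  00100(✓)  01001(✓)  01101(✓)  10000(✓)  10010(✓)  10100(✓)  10101(✓)  10111(✓)  11000(✓)  11010(✓)  11111(✓)
size-2^1 implicants → -0010  -0100  0-001  01-01  1-000(✓)  1-010(✓)  1-111  10-00  100-0(✓)  101-1  1010-  110-0(✓)
size-2^2 implicants → 1-0-0
Unchecked terms (primes): -0010, -0100, 0-001, 01-01, 1-0-0, 1-111, 10-00, 101-1, 1010-
Minterm coverage:
  m1 ⊆ 0-001 [E]
  m2 ⊆ -0010 [E]
  m4 ⊆ -0100 [E]
  m9 ⊆ 0-001,01-01
  m13 ⊆ 01-01 [E]
  m16 ⊆ 1-0-0,10-00
  m18 ⊆ -0010,1-0-0
  m20 ⊆ -0100,10-00,1010-
  m21 ⊆ 101-1,1010-
  m23 ⊆ 1-111,101-1
  m24 ⊆ 1-0-0 [E]
  m26 ⊆ 1-0-0 [E]
  m31 ⊆ 1-111 [E]
E = {-0010, -0100, 0-001, 01-01, 1-0-0, 1-111}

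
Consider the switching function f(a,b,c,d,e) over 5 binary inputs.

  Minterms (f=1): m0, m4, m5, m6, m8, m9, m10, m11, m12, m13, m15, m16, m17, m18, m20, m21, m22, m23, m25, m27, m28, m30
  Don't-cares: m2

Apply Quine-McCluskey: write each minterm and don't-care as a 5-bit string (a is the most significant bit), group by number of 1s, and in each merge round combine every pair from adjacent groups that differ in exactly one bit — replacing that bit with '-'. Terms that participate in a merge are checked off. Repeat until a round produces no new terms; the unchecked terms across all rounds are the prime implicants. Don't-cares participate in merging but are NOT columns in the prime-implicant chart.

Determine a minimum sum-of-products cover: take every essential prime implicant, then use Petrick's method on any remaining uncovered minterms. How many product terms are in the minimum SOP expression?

Round 0: 00000✓ 00010✓ 00100✓ 00101✓ 00110✓ 01000✓ 01001✓ 01010✓ 01011✓ 01100✓ 01101✓ 01111✓ 10000✓ 10001✓ 10010✓ 10100✓ 10101✓ 10110✓ 10111✓ 11001✓ 11011✓ 11100✓ 11110✓
Round 1: -0000✓ -0010✓ -0100✓ -0101✓ -0110✓ -1001✓ -1011✓ -1100✓ 0-000✓ 0-010✓ 0-100✓ 0-101✓ 00-00✓ 00-10✓ 000-0✓ 001-0✓ 0010-✓ 01-00✓ 01-01✓ 01-11✓ 010-0✓ 010-1✓ 0100-✓ 0101-✓ 011-1✓ 0110-✓ 1-001 1-100✓ 1-110✓ 10-00✓ 10-01✓ 10-10✓ 100-0✓ 1000-✓ 101-0✓ 101-1✓ 1010-✓ 1011-✓ 110-1✓ 111-0✓
Round 2: --100 -0-00✓ -0-10✓ -00-0✓ -01-0✓ -010- -10-1 0--00 0-0-0 0-10- 00--0✓ 01--1 01-0- 010-- 1-1-0 10--0✓ 10-0- 101--
Round 3: -0--0
PIs = {--100, -0--0, -010-, -10-1, 0--00, 0-0-0, 0-10-, 01--1, 01-0-, 010--, 1-001, 1-1-0, 10-0-, 101--}
Coverage chart:
  m0: -0--0,0--00,0-0-0
  m4: --100,-0--0,-010-,0--00,0-10-
  m5: -010-,0-10-
  m6: -0--0 ←essential
  m8: 0--00,0-0-0,01-0-,010--
  m9: -10-1,01--1,01-0-,010--
  m10: 0-0-0,010--
  m11: -10-1,01--1,010--
  m12: --100,0--00,0-10-,01-0-
  m13: 0-10-,01--1,01-0-
  m15: 01--1 ←essential
  m16: -0--0,10-0-
  m17: 1-001,10-0-
  m18: -0--0 ←essential
  m20: --100,-0--0,-010-,1-1-0,10-0-,101--
  m21: -010-,10-0-,101--
  m22: -0--0,1-1-0,101--
  m23: 101-- ←essential
  m25: -10-1,1-001
  m27: -10-1 ←essential
  m28: --100,1-1-0
  m30: 1-1-0 ←essential
Essential: -0--0, -10-1, 01--1, 1-1-0, 101--
Petrick residual → 0-0-0, 0-10-, 1-001
Min cover (8 terms): b'e' + bc'e + a'c'e' + a'cd' + a'be + ac'd'e + ace' + ab'c

8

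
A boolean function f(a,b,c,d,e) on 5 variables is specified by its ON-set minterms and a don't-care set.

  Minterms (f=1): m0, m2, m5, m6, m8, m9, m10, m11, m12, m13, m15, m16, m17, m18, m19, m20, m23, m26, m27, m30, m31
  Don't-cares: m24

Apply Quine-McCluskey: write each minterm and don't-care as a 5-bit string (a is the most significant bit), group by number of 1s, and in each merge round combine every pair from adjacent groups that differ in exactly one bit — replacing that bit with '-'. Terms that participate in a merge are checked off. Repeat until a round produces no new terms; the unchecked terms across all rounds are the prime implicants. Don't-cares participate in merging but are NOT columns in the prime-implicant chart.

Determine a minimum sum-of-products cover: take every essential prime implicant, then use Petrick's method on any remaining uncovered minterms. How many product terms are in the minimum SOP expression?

9

size-2^0 implicants → 00000(✓)  00010(✓)  00101(✓)  00110(✓)  01000(✓)  01001(✓)  01010(✓)  01011(✓)  01100(✓)  01101(✓)  01111(✓)  10000(✓)  10001(✓)  10010(✓)  10011(✓)  10100(✓)  10111(✓)  11000(✓)  11010(✓)  11011(✓)  11110(✓)  11111(✓)
size-2^1 implicants → -0000(✓)  -0010(✓)  -1000(✓)  -1010(✓)  -1011(✓)  -1111(✓)  0-000(✓)  0-010(✓)  0-101  00-10  000-0(✓)  01-00(✓)  01-01(✓)  01-11(✓)  010-0(✓)  010-1(✓)  0100-(✓)  0101-(✓)  011-1(✓)  0110-(✓)  1-000(✓)  1-010(✓)  1-011(✓)  1-111(✓)  10-00  10-11(✓)  100-0(✓)  100-1(✓)  1000-(✓)  1001-(✓)  11-10(✓)  11-11(✓)  110-0(✓)  1101-(✓)  1111-(✓)
size-2^2 implicants → --000(✓)  --010(✓)  -00-0(✓)  -1-11  -10-0(✓)  -101-  0-0-0(✓)  01--1  01-0-  010--  1--11  1-0-0(✓)  1-01-  100--  11-1-
size-2^3 implicants → --0-0
Unchecked terms (primes): --0-0, -1-11, -101-, 0-101, 00-10, 01--1, 01-0-, 010--, 1--11, 1-01-, 10-00, 100--, 11-1-
Minterm coverage:
  m0 ⊆ --0-0 [E]
  m2 ⊆ --0-0,00-10
  m5 ⊆ 0-101 [E]
  m6 ⊆ 00-10 [E]
  m8 ⊆ --0-0,01-0-,010--
  m9 ⊆ 01--1,01-0-,010--
  m10 ⊆ --0-0,-101-,010--
  m11 ⊆ -1-11,-101-,01--1,010--
  m12 ⊆ 01-0- [E]
  m13 ⊆ 0-101,01--1,01-0-
  m15 ⊆ -1-11,01--1
  m16 ⊆ --0-0,10-00,100--
  m17 ⊆ 100-- [E]
  m18 ⊆ --0-0,1-01-,100--
  m19 ⊆ 1--11,1-01-,100--
  m20 ⊆ 10-00 [E]
  m23 ⊆ 1--11 [E]
  m26 ⊆ --0-0,-101-,1-01-,11-1-
  m27 ⊆ -1-11,-101-,1--11,1-01-,11-1-
  m30 ⊆ 11-1- [E]
  m31 ⊆ -1-11,1--11,11-1-
E = {--0-0, 0-101, 00-10, 01-0-, 1--11, 10-00, 100--, 11-1-}
Petrick residual → -1-11
Cover = c'e' + bde + a'cd'e + a'b'de' + a'bd' + ade + ab'd'e' + ab'c' + abd  |cover|=9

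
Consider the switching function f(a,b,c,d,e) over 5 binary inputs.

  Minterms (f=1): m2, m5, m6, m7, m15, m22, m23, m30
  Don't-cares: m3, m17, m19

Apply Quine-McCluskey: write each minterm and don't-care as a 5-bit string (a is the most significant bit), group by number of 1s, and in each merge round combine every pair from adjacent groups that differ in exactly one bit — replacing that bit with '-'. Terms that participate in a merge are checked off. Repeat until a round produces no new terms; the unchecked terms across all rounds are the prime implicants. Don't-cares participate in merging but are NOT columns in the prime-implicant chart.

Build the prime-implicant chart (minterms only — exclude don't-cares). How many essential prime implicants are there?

size-2^0 implicants → 00010(✓)  00011(✓)  00101(✓)  00110(✓)  00111(✓)  01111(✓)  10001(✓)  10011(✓)  10110(✓)  10111(✓)  11110(✓)
size-2^1 implicants → -0011(✓)  -0110(✓)  -0111(✓)  0-111  00-10(✓)  00-11(✓)  0001-(✓)  001-1  0011-(✓)  1-110  10-11(✓)  100-1  1011-(✓)
size-2^2 implicants → -0-11  -011-  00-1-
Unchecked terms (primes): -0-11, -011-, 0-111, 00-1-, 001-1, 1-110, 100-1
Minterm coverage:
  m2 ⊆ 00-1- [E]
  m5 ⊆ 001-1 [E]
  m6 ⊆ -011-,00-1-
  m7 ⊆ -0-11,-011-,0-111,00-1-,001-1
  m15 ⊆ 0-111 [E]
  m22 ⊆ -011-,1-110
  m23 ⊆ -0-11,-011-
  m30 ⊆ 1-110 [E]
E = {0-111, 00-1-, 001-1, 1-110}

4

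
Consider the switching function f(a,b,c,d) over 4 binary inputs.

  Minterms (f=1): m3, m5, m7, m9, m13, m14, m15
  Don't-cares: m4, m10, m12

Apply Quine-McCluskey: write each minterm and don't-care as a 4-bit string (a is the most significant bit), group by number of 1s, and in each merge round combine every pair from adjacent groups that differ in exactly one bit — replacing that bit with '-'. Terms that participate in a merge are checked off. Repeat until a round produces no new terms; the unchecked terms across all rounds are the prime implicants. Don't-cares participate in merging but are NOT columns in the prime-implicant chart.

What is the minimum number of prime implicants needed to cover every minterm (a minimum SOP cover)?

4

[col 0] 0011*, 0100*, 0101*, 0111*, 1001*, 1010*, 1100*, 1101*, 1110*, 1111*
[col 1] -100*, -101*, -111*, 0-11, 01-1*, 010-*, 1-01, 1-10, 11-0*, 11-1*, 110-*, 111-*
[col 2] -1-1, -10-, 11--
Prime implicants: -1-1, -10-, 0-11, 1-01, 1-10, 11--
PI chart (minterm → PIs covering it):
  3 | 0-11  (sole → essential)
  5 | -1-1,-10-
  7 | -1-1,0-11
  9 | 1-01  (sole → essential)
  13 | -1-1,-10-,1-01,11--
  14 | 1-10,11--
  15 | -1-1,11--
Essential prime implicants: 0-11, 1-01
Petrick residual → -1-1, 1-10
Minimum SOP uses 4 PIs: bd + a'cd + ac'd + acd'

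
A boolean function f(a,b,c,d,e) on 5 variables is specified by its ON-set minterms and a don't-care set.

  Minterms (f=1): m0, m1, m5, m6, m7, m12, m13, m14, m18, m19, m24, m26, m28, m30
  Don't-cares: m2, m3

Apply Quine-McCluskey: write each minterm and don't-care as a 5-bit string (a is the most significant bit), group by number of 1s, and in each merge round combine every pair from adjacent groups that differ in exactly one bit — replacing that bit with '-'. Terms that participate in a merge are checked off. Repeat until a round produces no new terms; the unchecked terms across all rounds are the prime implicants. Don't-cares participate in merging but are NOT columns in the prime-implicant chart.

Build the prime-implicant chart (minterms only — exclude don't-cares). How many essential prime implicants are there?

3

size-2^0 implicants → 00000(✓)  00001(✓)  00010(✓)  00011(✓)  00101(✓)  00110(✓)  00111(✓)  01100(✓)  01101(✓)  01110(✓)  10010(✓)  10011(✓)  11000(✓)  11010(✓)  11100(✓)  11110(✓)
size-2^1 implicants → -0010(✓)  -0011(✓)  -1100(✓)  -1110(✓)  0-101  0-110  00-01(✓)  00-10(✓)  00-11(✓)  000-0(✓)  000-1(✓)  0000-(✓)  0001-(✓)  001-1(✓)  0011-(✓)  011-0(✓)  0110-  1-010  1001-(✓)  11-00(✓)  11-10(✓)  110-0(✓)  111-0(✓)
size-2^2 implicants → -001-  -11-0  00--1  00-1-  000--  11--0
Unchecked terms (primes): -001-, -11-0, 0-101, 0-110, 00--1, 00-1-, 000--, 0110-, 1-010, 11--0
Minterm coverage:
  m0 ⊆ 000-- [E]
  m1 ⊆ 00--1,000--
  m5 ⊆ 0-101,00--1
  m6 ⊆ 0-110,00-1-
  m7 ⊆ 00--1,00-1-
  m12 ⊆ -11-0,0110-
  m13 ⊆ 0-101,0110-
  m14 ⊆ -11-0,0-110
  m18 ⊆ -001-,1-010
  m19 ⊆ -001- [E]
  m24 ⊆ 11--0 [E]
  m26 ⊆ 1-010,11--0
  m28 ⊆ -11-0,11--0
  m30 ⊆ -11-0,11--0
E = {-001-, 000--, 11--0}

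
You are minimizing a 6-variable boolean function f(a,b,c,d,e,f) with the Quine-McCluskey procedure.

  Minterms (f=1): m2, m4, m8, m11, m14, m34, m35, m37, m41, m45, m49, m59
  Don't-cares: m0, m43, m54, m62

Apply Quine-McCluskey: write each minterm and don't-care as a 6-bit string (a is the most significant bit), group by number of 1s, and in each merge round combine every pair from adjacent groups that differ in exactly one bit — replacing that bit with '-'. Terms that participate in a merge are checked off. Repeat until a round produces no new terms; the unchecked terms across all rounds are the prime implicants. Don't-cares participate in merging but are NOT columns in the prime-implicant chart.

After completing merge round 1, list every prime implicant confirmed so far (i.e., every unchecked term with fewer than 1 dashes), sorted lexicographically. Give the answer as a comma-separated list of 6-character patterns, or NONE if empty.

001110, 110001

Round 0: 000000✓ 000010✓ 000100✓ 001000✓ 001011✓ 001110 100010✓ 100011✓ 100101✓ 101001✓ 101011✓ 101101✓ 110001 110110✓ 111011✓ 111110✓
Round 1: -00010 -01011 00-000 000-00 0000-0 1-1011 10-011 10-101 10001- 101-01 1010-1 11-110
PIs = {-00010, -01011, 00-000, 000-00, 0000-0, 001110, 1-1011, 10-011, 10-101, 10001-, 101-01, 1010-1, 11-110, 110001}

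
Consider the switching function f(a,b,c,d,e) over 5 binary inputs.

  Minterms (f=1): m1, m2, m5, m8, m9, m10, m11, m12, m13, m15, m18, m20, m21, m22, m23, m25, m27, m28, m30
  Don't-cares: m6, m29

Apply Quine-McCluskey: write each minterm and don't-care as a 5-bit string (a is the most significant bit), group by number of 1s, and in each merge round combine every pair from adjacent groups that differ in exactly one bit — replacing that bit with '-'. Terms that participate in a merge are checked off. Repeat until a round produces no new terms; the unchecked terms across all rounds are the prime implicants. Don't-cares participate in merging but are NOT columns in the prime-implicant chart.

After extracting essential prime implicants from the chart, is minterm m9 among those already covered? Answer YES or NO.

YES

size-2^0 implicants → 00001(✓)  00010(✓)  00101(✓)  00110(✓)  01000(✓)  01001(✓)  01010(✓)  01011(✓)  01100(✓)  01101(✓)  01111(✓)  10010(✓)  10100(✓)  10101(✓)  10110(✓)  10111(✓)  11001(✓)  11011(✓)  11100(✓)  11101(✓)  11110(✓)
size-2^1 implicants → -0010(✓)  -0101(✓)  -0110(✓)  -1001(✓)  -1011(✓)  -1100(✓)  -1101(✓)  0-001(✓)  0-010  0-101(✓)  00-01(✓)  00-10(✓)  01-00(✓)  01-01(✓)  01-11(✓)  010-0(✓)  010-1(✓)  0100-(✓)  0101-(✓)  011-1(✓)  0110-(✓)  1-100(✓)  1-101(✓)  1-110(✓)  10-10(✓)  101-0(✓)  101-1(✓)  1010-(✓)  1011-(✓)  11-01(✓)  110-1(✓)  111-0(✓)  1110-(✓)
size-2^2 implicants → --101  -0-10  -1-01  -10-1  -110-  0--01  01--1  01-0-  010--  1-1-0  1-10-  101--
Unchecked terms (primes): --101, -0-10, -1-01, -10-1, -110-, 0--01, 0-010, 01--1, 01-0-, 010--, 1-1-0, 1-10-, 101--
Minterm coverage:
  m1 ⊆ 0--01 [E]
  m2 ⊆ -0-10,0-010
  m5 ⊆ --101,0--01
  m8 ⊆ 01-0-,010--
  m9 ⊆ -1-01,-10-1,0--01,01--1,01-0-,010--
  m10 ⊆ 0-010,010--
  m11 ⊆ -10-1,01--1,010--
  m12 ⊆ -110-,01-0-
  m13 ⊆ --101,-1-01,-110-,0--01,01--1,01-0-
  m15 ⊆ 01--1 [E]
  m18 ⊆ -0-10 [E]
  m20 ⊆ 1-1-0,1-10-,101--
  m21 ⊆ --101,1-10-,101--
  m22 ⊆ -0-10,1-1-0,101--
  m23 ⊆ 101-- [E]
  m25 ⊆ -1-01,-10-1
  m27 ⊆ -10-1 [E]
  m28 ⊆ -110-,1-1-0,1-10-
  m30 ⊆ 1-1-0 [E]
E = {-0-10, -10-1, 0--01, 01--1, 1-1-0, 101--}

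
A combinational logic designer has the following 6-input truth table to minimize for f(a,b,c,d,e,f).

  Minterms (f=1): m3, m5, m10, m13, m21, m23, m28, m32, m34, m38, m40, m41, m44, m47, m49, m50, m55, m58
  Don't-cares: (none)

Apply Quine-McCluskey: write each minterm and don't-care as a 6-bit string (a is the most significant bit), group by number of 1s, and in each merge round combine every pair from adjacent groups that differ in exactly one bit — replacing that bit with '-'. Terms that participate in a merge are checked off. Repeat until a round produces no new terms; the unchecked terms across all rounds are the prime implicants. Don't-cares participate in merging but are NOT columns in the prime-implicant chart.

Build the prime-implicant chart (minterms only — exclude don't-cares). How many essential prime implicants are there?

size-2^0 implicants → 000011  000101(✓)  001010  001101(✓)  010101(✓)  010111(✓)  011100  100000(✓)  100010(✓)  100110(✓)  101000(✓)  101001(✓)  101100(✓)  101111  110001  110010(✓)  110111(✓)  111010(✓)
size-2^1 implicants → -10111  0-0101  00-101  0101-1  1-0010  10-000  100-10  1000-0  101-00  10100-  11-010
Unchecked terms (primes): -10111, 0-0101, 00-101, 000011, 001010, 0101-1, 011100, 1-0010, 10-000, 100-10, 1000-0, 101-00, 10100-, 101111, 11-010, 110001
Minterm coverage:
  m3 ⊆ 000011 [E]
  m5 ⊆ 0-0101,00-101
  m10 ⊆ 001010 [E]
  m13 ⊆ 00-101 [E]
  m21 ⊆ 0-0101,0101-1
  m23 ⊆ -10111,0101-1
  m28 ⊆ 011100 [E]
  m32 ⊆ 10-000,1000-0
  m34 ⊆ 1-0010,100-10,1000-0
  m38 ⊆ 100-10 [E]
  m40 ⊆ 10-000,101-00,10100-
  m41 ⊆ 10100- [E]
  m44 ⊆ 101-00 [E]
  m47 ⊆ 101111 [E]
  m49 ⊆ 110001 [E]
  m50 ⊆ 1-0010,11-010
  m55 ⊆ -10111 [E]
  m58 ⊆ 11-010 [E]
E = {-10111, 00-101, 000011, 001010, 011100, 100-10, 101-00, 10100-, 101111, 11-010, 110001}

11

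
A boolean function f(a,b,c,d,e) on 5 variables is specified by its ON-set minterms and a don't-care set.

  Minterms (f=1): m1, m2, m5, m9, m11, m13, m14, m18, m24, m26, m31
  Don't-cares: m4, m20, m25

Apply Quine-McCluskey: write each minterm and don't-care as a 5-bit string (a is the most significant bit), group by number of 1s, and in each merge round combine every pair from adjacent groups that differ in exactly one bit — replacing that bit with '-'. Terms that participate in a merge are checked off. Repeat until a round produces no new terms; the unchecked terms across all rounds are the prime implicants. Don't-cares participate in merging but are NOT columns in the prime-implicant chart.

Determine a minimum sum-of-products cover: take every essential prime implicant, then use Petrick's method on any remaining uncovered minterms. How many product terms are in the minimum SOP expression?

6

size-2^0 implicants → 00001(✓)  00010(✓)  00100(✓)  00101(✓)  01001(✓)  01011(✓)  01101(✓)  01110  10010(✓)  10100(✓)  11000(✓)  11001(✓)  11010(✓)  11111
size-2^1 implicants → -0010  -0100  -1001  0-001(✓)  0-101(✓)  00-01(✓)  0010-  01-01(✓)  010-1  1-010  110-0  1100-
size-2^2 implicants → 0--01
Unchecked terms (primes): -0010, -0100, -1001, 0--01, 0010-, 010-1, 01110, 1-010, 110-0, 1100-, 11111
Minterm coverage:
  m1 ⊆ 0--01 [E]
  m2 ⊆ -0010 [E]
  m5 ⊆ 0--01,0010-
  m9 ⊆ -1001,0--01,010-1
  m11 ⊆ 010-1 [E]
  m13 ⊆ 0--01 [E]
  m14 ⊆ 01110 [E]
  m18 ⊆ -0010,1-010
  m24 ⊆ 110-0,1100-
  m26 ⊆ 1-010,110-0
  m31 ⊆ 11111 [E]
E = {-0010, 0--01, 010-1, 01110, 11111}
Petrick residual → 110-0
Cover = b'c'de' + a'd'e + a'bc'e + a'bcde' + abc'e' + abcde  |cover|=6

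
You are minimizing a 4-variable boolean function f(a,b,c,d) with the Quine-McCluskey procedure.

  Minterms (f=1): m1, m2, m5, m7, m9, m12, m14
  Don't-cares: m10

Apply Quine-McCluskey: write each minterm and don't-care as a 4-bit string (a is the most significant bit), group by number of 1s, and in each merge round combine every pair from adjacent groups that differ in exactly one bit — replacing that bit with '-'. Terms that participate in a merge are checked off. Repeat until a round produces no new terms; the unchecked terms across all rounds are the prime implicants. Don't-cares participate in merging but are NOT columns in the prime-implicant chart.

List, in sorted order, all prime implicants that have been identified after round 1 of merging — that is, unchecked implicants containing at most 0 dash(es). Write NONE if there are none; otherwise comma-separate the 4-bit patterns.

NONE

Round 0: 0001✓ 0010✓ 0101✓ 0111✓ 1001✓ 1010✓ 1100✓ 1110✓
Round 1: -001 -010 0-01 01-1 1-10 11-0
PIs = {-001, -010, 0-01, 01-1, 1-10, 11-0}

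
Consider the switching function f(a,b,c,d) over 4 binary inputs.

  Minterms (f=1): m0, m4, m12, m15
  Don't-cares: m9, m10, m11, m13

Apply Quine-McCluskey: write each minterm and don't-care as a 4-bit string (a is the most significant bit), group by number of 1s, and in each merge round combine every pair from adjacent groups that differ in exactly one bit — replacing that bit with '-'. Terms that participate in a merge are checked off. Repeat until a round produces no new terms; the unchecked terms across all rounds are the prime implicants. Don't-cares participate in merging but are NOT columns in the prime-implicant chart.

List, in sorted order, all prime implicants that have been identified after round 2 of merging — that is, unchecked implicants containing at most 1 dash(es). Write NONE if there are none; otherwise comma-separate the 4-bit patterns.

-100, 0-00, 101-, 110-

Round 0: 0000✓ 0100✓ 1001✓ 1010✓ 1011✓ 1100✓ 1101✓ 1111✓
Round 1: -100 0-00 1-01✓ 1-11✓ 10-1✓ 101- 11-1✓ 110-
Round 2: 1--1
PIs = {-100, 0-00, 1--1, 101-, 110-}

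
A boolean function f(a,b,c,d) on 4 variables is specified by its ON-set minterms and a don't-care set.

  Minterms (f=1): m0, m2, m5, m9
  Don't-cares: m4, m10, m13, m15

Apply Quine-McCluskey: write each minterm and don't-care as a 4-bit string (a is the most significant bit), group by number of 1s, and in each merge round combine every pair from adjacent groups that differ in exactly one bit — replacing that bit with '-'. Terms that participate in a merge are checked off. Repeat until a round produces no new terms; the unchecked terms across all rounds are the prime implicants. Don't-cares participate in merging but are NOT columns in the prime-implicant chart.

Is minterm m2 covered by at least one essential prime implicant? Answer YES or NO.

size-2^0 implicants → 0000(✓)  0010(✓)  0100(✓)  0101(✓)  1001(✓)  1010(✓)  1101(✓)  1111(✓)
size-2^1 implicants → -010  -101  0-00  00-0  010-  1-01  11-1
Unchecked terms (primes): -010, -101, 0-00, 00-0, 010-, 1-01, 11-1
Minterm coverage:
  m0 ⊆ 0-00,00-0
  m2 ⊆ -010,00-0
  m5 ⊆ -101,010-
  m9 ⊆ 1-01 [E]
E = {1-01}

NO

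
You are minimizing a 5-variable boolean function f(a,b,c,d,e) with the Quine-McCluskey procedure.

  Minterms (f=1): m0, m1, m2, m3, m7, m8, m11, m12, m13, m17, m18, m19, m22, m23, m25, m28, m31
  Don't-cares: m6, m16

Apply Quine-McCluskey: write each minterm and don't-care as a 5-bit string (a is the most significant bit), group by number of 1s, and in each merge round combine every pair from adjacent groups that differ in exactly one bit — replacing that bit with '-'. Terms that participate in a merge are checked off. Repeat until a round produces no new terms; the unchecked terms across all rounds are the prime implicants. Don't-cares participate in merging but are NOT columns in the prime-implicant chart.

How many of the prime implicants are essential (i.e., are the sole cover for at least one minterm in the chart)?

7

[col 0] 00000*, 00001*, 00010*, 00011*, 00110*, 00111*, 01000*, 01011*, 01100*, 01101*, 10000*, 10001*, 10010*, 10011*, 10110*, 10111*, 11001*, 11100*, 11111*
[col 1] -0000*, -0001*, -0010*, -0011*, -0110*, -0111*, -1100, 0-000, 0-011, 00-10*, 00-11*, 000-0*, 000-1*, 0000-*, 0001-*, 0011-*, 01-00, 0110-, 1-001, 1-111, 10-10*, 10-11*, 100-0*, 100-1*, 1000-*, 1001-*, 1011-*
[col 2] -0-10*, -0-11*, -00-0*, -00-1*, -000-*, -001-*, -011-*, 00-1-*, 000--*, 10-1-*, 100--*
[col 3] -0-1-, -00--
Prime implicants: -0-1-, -00--, -1100, 0-000, 0-011, 01-00, 0110-, 1-001, 1-111
PI chart (minterm → PIs covering it):
  0 | -00--,0-000
  1 | -00--  (sole → essential)
  2 | -0-1-,-00--
  3 | -0-1-,-00--,0-011
  7 | -0-1-  (sole → essential)
  8 | 0-000,01-00
  11 | 0-011  (sole → essential)
  12 | -1100,01-00,0110-
  13 | 0110-  (sole → essential)
  17 | -00--,1-001
  18 | -0-1-,-00--
  19 | -0-1-,-00--
  22 | -0-1-  (sole → essential)
  23 | -0-1-,1-111
  25 | 1-001  (sole → essential)
  28 | -1100  (sole → essential)
  31 | 1-111  (sole → essential)
Essential prime implicants: -0-1-, -00--, -1100, 0-011, 0110-, 1-001, 1-111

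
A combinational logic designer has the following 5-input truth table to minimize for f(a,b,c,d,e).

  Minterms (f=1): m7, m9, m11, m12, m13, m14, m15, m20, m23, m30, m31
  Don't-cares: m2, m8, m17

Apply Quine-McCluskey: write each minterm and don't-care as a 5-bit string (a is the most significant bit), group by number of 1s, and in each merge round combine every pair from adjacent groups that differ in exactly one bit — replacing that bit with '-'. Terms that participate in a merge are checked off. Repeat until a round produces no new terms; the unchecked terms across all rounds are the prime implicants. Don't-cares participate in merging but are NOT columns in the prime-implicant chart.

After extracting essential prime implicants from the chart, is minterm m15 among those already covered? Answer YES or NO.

size-2^0 implicants → 00010  00111(✓)  01000(✓)  01001(✓)  01011(✓)  01100(✓)  01101(✓)  01110(✓)  01111(✓)  10001  10100  10111(✓)  11110(✓)  11111(✓)
size-2^1 implicants → -0111(✓)  -1110(✓)  -1111(✓)  0-111(✓)  01-00(✓)  01-01(✓)  01-11(✓)  010-1(✓)  0100-(✓)  011-0(✓)  011-1(✓)  0110-(✓)  0111-(✓)  1-111(✓)  1111-(✓)
size-2^2 implicants → --111  -111-  01--1  01-0-  011--
Unchecked terms (primes): --111, -111-, 00010, 01--1, 01-0-, 011--, 10001, 10100
Minterm coverage:
  m7 ⊆ --111 [E]
  m9 ⊆ 01--1,01-0-
  m11 ⊆ 01--1 [E]
  m12 ⊆ 01-0-,011--
  m13 ⊆ 01--1,01-0-,011--
  m14 ⊆ -111-,011--
  m15 ⊆ --111,-111-,01--1,011--
  m20 ⊆ 10100 [E]
  m23 ⊆ --111 [E]
  m30 ⊆ -111- [E]
  m31 ⊆ --111,-111-
E = {--111, -111-, 01--1, 10100}

YES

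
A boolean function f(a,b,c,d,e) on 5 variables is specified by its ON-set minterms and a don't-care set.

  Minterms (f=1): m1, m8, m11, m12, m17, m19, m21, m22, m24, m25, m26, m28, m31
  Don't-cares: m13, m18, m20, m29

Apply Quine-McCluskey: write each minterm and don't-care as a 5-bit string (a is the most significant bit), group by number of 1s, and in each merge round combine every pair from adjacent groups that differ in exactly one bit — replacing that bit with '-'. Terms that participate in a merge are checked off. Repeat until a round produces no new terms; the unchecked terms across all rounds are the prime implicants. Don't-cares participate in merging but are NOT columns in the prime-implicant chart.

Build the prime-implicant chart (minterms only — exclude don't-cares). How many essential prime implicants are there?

4

size-2^0 implicants → 00001(✓)  01000(✓)  01011  01100(✓)  01101(✓)  10001(✓)  10010(✓)  10011(✓)  10100(✓)  10101(✓)  10110(✓)  11000(✓)  11001(✓)  11010(✓)  11100(✓)  11101(✓)  11111(✓)
size-2^1 implicants → -0001  -1000(✓)  -1100(✓)  -1101(✓)  01-00(✓)  0110-(✓)  1-001(✓)  1-010  1-100(✓)  1-101(✓)  10-01(✓)  10-10  100-1  1001-  101-0  1010-(✓)  11-00(✓)  11-01(✓)  110-0  1100-(✓)  111-1  1110-(✓)
size-2^2 implicants → -1-00  -110-  1--01  1-10-  11-0-
Unchecked terms (primes): -0001, -1-00, -110-, 01011, 1--01, 1-010, 1-10-, 10-10, 100-1, 1001-, 101-0, 11-0-, 110-0, 111-1
Minterm coverage:
  m1 ⊆ -0001 [E]
  m8 ⊆ -1-00 [E]
  m11 ⊆ 01011 [E]
  m12 ⊆ -1-00,-110-
  m17 ⊆ -0001,1--01,100-1
  m19 ⊆ 100-1,1001-
  m21 ⊆ 1--01,1-10-
  m22 ⊆ 10-10,101-0
  m24 ⊆ -1-00,11-0-,110-0
  m25 ⊆ 1--01,11-0-
  m26 ⊆ 1-010,110-0
  m28 ⊆ -1-00,-110-,1-10-,11-0-
  m31 ⊆ 111-1 [E]
E = {-0001, -1-00, 01011, 111-1}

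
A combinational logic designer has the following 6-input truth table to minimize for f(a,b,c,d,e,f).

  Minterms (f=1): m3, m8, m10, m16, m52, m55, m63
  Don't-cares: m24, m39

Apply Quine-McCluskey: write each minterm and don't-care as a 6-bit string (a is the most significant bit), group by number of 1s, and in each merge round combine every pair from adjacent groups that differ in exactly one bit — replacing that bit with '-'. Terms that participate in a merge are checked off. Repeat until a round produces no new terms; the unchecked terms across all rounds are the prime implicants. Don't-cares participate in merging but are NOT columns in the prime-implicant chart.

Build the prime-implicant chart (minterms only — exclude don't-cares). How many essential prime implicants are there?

size-2^0 implicants → 000011  001000(✓)  001010(✓)  010000(✓)  011000(✓)  100111(✓)  110100  110111(✓)  111111(✓)
size-2^1 implicants → 0-1000  0010-0  01-000  1-0111  11-111
Unchecked terms (primes): 0-1000, 000011, 0010-0, 01-000, 1-0111, 11-111, 110100
Minterm coverage:
  m3 ⊆ 000011 [E]
  m8 ⊆ 0-1000,0010-0
  m10 ⊆ 0010-0 [E]
  m16 ⊆ 01-000 [E]
  m52 ⊆ 110100 [E]
  m55 ⊆ 1-0111,11-111
  m63 ⊆ 11-111 [E]
E = {000011, 0010-0, 01-000, 11-111, 110100}

5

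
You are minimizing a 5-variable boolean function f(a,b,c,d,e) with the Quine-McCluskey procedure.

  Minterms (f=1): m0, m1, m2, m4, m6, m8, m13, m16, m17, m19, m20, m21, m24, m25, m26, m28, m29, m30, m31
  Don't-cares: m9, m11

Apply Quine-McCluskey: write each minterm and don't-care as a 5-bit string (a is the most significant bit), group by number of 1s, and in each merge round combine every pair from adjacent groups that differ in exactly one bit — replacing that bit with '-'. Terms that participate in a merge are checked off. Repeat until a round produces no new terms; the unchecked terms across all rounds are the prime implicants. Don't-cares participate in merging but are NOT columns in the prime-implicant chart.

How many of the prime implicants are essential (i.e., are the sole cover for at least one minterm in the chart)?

7

[col 0] 00000*, 00001*, 00010*, 00100*, 00110*, 01000*, 01001*, 01011*, 01101*, 10000*, 10001*, 10011*, 10100*, 10101*, 11000*, 11001*, 11010*, 11100*, 11101*, 11110*, 11111*
[col 1] -0000*, -0001*, -0100*, -1000*, -1001*, -1101*, 0-000*, 0-001*, 00-00*, 00-10*, 000-0*, 0000-*, 001-0*, 01-01*, 010-1, 0100-*, 1-000*, 1-001*, 1-100*, 1-101*, 10-00*, 10-01*, 100-1, 1000-*, 1010-*, 11-00*, 11-01*, 11-10*, 110-0*, 1100-*, 111-0*, 111-1*, 1110-*, 1111-*
[col 2] --000*, --001*, -0-00, -000-*, -1-01, -100-*, 0-00-*, 00--0, 1--00*, 1--01*, 1-00-*, 1-10-*, 10-0-*, 11--0, 11-0-*, 111--
[col 3] --00-, 1--0-
Prime implicants: --00-, -0-00, -1-01, 00--0, 010-1, 1--0-, 100-1, 11--0, 111--
PI chart (minterm → PIs covering it):
  0 | --00-,-0-00,00--0
  1 | --00-  (sole → essential)
  2 | 00--0  (sole → essential)
  4 | -0-00,00--0
  6 | 00--0  (sole → essential)
  8 | --00-  (sole → essential)
  13 | -1-01  (sole → essential)
  16 | --00-,-0-00,1--0-
  17 | --00-,1--0-,100-1
  19 | 100-1  (sole → essential)
  20 | -0-00,1--0-
  21 | 1--0-  (sole → essential)
  24 | --00-,1--0-,11--0
  25 | --00-,-1-01,1--0-
  26 | 11--0  (sole → essential)
  28 | 1--0-,11--0,111--
  29 | -1-01,1--0-,111--
  30 | 11--0,111--
  31 | 111--  (sole → essential)
Essential prime implicants: --00-, -1-01, 00--0, 1--0-, 100-1, 11--0, 111--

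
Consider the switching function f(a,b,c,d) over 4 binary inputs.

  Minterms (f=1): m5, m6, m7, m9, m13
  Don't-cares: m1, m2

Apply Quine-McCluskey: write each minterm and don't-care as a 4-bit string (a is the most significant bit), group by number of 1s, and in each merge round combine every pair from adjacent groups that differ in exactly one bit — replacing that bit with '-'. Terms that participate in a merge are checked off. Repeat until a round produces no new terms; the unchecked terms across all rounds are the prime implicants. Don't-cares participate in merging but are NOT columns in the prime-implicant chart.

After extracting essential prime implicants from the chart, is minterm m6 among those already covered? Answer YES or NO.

NO

size-2^0 implicants → 0001(✓)  0010(✓)  0101(✓)  0110(✓)  0111(✓)  1001(✓)  1101(✓)
size-2^1 implicants → -001(✓)  -101(✓)  0-01(✓)  0-10  01-1  011-  1-01(✓)
size-2^2 implicants → --01
Unchecked terms (primes): --01, 0-10, 01-1, 011-
Minterm coverage:
  m5 ⊆ --01,01-1
  m6 ⊆ 0-10,011-
  m7 ⊆ 01-1,011-
  m9 ⊆ --01 [E]
  m13 ⊆ --01 [E]
E = {--01}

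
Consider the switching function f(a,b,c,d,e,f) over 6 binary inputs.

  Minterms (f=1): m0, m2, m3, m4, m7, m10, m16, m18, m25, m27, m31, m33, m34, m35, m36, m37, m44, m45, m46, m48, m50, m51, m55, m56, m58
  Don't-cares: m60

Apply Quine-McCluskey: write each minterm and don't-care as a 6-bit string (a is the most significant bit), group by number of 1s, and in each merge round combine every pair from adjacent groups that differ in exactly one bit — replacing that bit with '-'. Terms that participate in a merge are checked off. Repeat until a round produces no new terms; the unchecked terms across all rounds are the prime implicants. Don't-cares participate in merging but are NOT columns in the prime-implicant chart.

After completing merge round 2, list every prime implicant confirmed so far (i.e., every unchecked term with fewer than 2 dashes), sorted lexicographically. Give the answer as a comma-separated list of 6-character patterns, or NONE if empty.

size-2^0 implicants → 000000(✓)  000010(✓)  000011(✓)  000100(✓)  000111(✓)  001010(✓)  010000(✓)  010010(✓)  011001(✓)  011011(✓)  011111(✓)  100001(✓)  100010(✓)  100011(✓)  100100(✓)  100101(✓)  101100(✓)  101101(✓)  101110(✓)  110000(✓)  110010(✓)  110011(✓)  110111(✓)  111000(✓)  111010(✓)  111100(✓)
size-2^1 implicants → -00010(✓)  -00011(✓)  -00100  -10000(✓)  -10010(✓)  0-0000(✓)  0-0010(✓)  00-010  000-00  000-11  0000-0(✓)  00001-(✓)  0100-0(✓)  011-11  0110-1  1-0010(✓)  1-0011(✓)  1-1100  10-100(✓)  10-101(✓)  100-01  1000-1  10001-(✓)  10010-(✓)  1011-0  10110-(✓)  11-000(✓)  11-010(✓)  110-11  1100-0(✓)  11001-(✓)  111-00  1110-0(✓)
size-2^2 implicants → --0010  -0001-  -100-0  0-00-0  1-001-  10-10-  11-0-0
Unchecked terms (primes): --0010, -0001-, -00100, -100-0, 0-00-0, 00-010, 000-00, 000-11, 011-11, 0110-1, 1-001-, 1-1100, 10-10-, 100-01, 1000-1, 1011-0, 11-0-0, 110-11, 111-00

-00100, 00-010, 000-00, 000-11, 011-11, 0110-1, 1-1100, 100-01, 1000-1, 1011-0, 110-11, 111-00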